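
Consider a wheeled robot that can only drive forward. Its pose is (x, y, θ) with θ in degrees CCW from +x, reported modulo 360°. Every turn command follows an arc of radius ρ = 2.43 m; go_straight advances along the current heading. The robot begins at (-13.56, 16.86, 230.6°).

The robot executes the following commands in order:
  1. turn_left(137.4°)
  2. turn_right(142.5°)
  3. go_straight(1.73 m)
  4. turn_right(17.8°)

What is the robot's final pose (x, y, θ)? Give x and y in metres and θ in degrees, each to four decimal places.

set_pose: (x, y, θ) = (-13.5600, 16.8600, 230.6000°), ρ = 2.43
turn_left(137.4°): centre at ρ to the left, rotate +137.4° → (-11.3441, 12.9113, 368.0000° ≡ 8.0000°)
turn_right(142.5°): centre at ρ to the right, rotate −142.5° → (-9.2727, 8.8017, -134.5000° ≡ 225.5000°)
go_straight(1.73): x += 1.73·cos θ, y += 1.73·sin θ → (-10.4853, 7.5678, 225.5000°)
turn_right(17.8°): centre at ρ to the right, rotate −17.8° → (-11.0889, 7.1195, 207.7000°)

(-11.0889, 7.1195, 207.7000°)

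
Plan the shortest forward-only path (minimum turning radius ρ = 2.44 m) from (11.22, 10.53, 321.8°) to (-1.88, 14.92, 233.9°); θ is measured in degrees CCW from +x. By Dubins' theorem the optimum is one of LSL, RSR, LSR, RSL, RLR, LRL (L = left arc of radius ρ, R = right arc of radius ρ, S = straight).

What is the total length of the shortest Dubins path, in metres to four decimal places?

22.5275 m

Let ψ = atan2(Δy, Δx) = atan2(4.39, -13.10) = 161.4733° be the start→goal bearing.
Normalize: d = |goal − start| / ρ = 13.816009/2.44 = 5.662299, α = (θ_start − ψ) mod 360° = 160.3267° = 2.798230 rad, β = (θ_goal − ψ) mod 360° = 72.4267° = 1.264085 rad.
Common terms: sin α = 0.336656, cos α = -0.941628, sin β = 0.953332, cos β = 0.301925, cos(α−β) = 0.036644, d² = 32.061627. Work in radians in the unit-radius frame; every candidate has L = ρ·(t + p + q).
LSL: p² = 2 + d² − 2cos(α−β) + 2d(sin α − sin β) = 27.004732; p = √p² = 5.196608; φ = atan2(cos β − cos α, d + sin α − sin β) = 0.241646 rad; t = (φ − α) mod 2π = 3.726601 rad, q = (β − φ) mod 2π = 1.022439 rad → L = 2.44·(3.726601 + 5.196608 + 1.022439) = 2.44·9.945649 = 24.267383 m
RSR: p² = 2 + d² − 2cos(α−β) + 2d(sin β − sin α) = 40.971947; p = √p² = 6.400933; φ = atan2(cos α − cos β, d − sin α + sin β) = -0.195520 rad; t = (α − φ) mod 2π = 2.993750 rad, q = (φ − β) mod 2π = 4.823580 rad → L = 2.44·(2.993750 + 6.400933 + 4.823580) = 2.44·14.218263 = 34.692562 m
LSR: p² = d² − 2 + 2cos(α−β) + 2d(sin α + sin β) = 44.743502; p = √p² = 6.689058; φ = atan2(−cos α − cos β, d + sin α + sin β) − atan2(−2, p) = 0.382290 rad; t = (φ − α) mod 2π = 3.867246 rad, q = (φ − β) mod 2π = 5.401390 rad → L = 2.44·(3.867246 + 6.689058 + 5.401390) = 2.44·15.957694 = 38.936775 m
RSL: p² = d² − 2 + 2cos(α−β) − 2d(sin α + sin β) = 15.526326; p = √p² = 3.940346; φ = atan2(cos α + cos β, d − sin α − sin β) − atan2(2, p) = -0.614962 rad; t = (α − φ) mod 2π = 3.413192 rad, q = (β − φ) mod 2π = 1.879047 rad → L = 2.44·(3.413192 + 3.940346 + 1.879047) = 2.44·9.232585 = 22.527507 m
RLR: c = (6 − d² + 2cos(α−β) + 2d(sin α − sin β))/8 = -4.121493, |c| > 1 → infeasible
LRL: c = (6 − d² + 2cos(α−β) − 2d(sin α − sin β))/8 = -2.375591, |c| > 1 → infeasible
Shortest: RSL with L = 22.527507 m ≈ 22.5275 m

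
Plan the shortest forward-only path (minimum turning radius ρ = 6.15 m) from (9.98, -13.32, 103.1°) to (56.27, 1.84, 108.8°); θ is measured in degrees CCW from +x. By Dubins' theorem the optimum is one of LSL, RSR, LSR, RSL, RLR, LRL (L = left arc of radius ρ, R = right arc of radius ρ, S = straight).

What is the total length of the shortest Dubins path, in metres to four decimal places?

Let ψ = atan2(Δy, Δx) = atan2(15.16, 46.29) = 18.1336° be the start→goal bearing.
Normalize: d = |goal − start| / ρ = 48.709236/6.15 = 7.920201, α = (θ_start − ψ) mod 360° = 84.9664° = 1.482943 rad, β = (θ_goal − ψ) mod 360° = 90.6664° = 1.582426 rad.
Common terms: sin α = 0.996143, cos α = 0.087741, sin β = 0.999932, cos β = -0.011630, cos(α−β) = 0.995056, d² = 62.729584. Work in radians in the unit-radius frame; every candidate has L = ρ·(t + p + q).
LSL: p² = 2 + d² − 2cos(α−β) + 2d(sin α − sin β) = 62.679453; p = √p² = 7.917036; φ = atan2(cos β − cos α, d + sin α − sin β) = -0.012552 rad; t = (φ − α) mod 2π = 4.787691 rad, q = (β − φ) mod 2π = 1.594978 rad → L = 6.15·(4.787691 + 7.917036 + 1.594978) = 6.15·14.299705 = 87.943184 m
RSR: p² = 2 + d² − 2cos(α−β) + 2d(sin β − sin α) = 62.799493; p = √p² = 7.924613; φ = atan2(cos α − cos β, d − sin α + sin β) = 0.012540 rad; t = (α − φ) mod 2π = 1.470403 rad, q = (φ − β) mod 2π = 4.713299 rad → L = 6.15·(1.470403 + 7.924613 + 4.713299) = 6.15·14.108315 = 86.766135 m
LSR: p² = d² − 2 + 2cos(α−β) + 2d(sin α + sin β) = 94.338337; p = √p² = 9.712792; φ = atan2(−cos α − cos β, d + sin α + sin β) − atan2(−2, p) = 0.195400 rad; t = (φ − α) mod 2π = 4.995643 rad, q = (φ − β) mod 2π = 4.896159 rad → L = 6.15·(4.995643 + 9.712792 + 4.896159) = 6.15·19.604595 = 120.568259 m
RSL: p² = d² − 2 + 2cos(α−β) − 2d(sin α + sin β) = 31.101054; p = √p² = 5.576832; φ = atan2(cos α + cos β, d − sin α − sin β) − atan2(2, p) = -0.331492 rad; t = (α − φ) mod 2π = 1.814435 rad, q = (β − φ) mod 2π = 1.913919 rad → L = 6.15·(1.814435 + 5.576832 + 1.913919) = 6.15·9.305185 = 57.226889 m
RLR: c = (6 − d² + 2cos(α−β) + 2d(sin α − sin β))/8 = -6.849937, |c| > 1 → infeasible
LRL: c = (6 − d² + 2cos(α−β) − 2d(sin α − sin β))/8 = -6.834932, |c| > 1 → infeasible
Shortest: RSL with L = 57.226889 m ≈ 57.2269 m

57.2269 m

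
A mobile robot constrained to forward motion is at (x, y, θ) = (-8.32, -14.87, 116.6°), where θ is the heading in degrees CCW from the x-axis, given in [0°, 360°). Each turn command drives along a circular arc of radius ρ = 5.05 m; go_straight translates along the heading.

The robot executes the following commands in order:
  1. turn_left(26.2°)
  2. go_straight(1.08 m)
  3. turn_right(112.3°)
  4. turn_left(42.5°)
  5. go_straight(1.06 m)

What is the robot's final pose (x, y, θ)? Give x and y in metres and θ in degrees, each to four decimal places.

set_pose: (x, y, θ) = (-8.3200, -14.8700, 116.6000°), ρ = 5.05
turn_left(26.2°): centre at ρ to the left, rotate +26.2° → (-9.7823, -13.1087, 142.8000°)
go_straight(1.08): x += 1.08·cos θ, y += 1.08·sin θ → (-10.6425, -12.4557, 142.8000°)
turn_right(112.3°): centre at ρ to the right, rotate −112.3° → (-10.1523, -4.0820, 30.5000°)
turn_left(42.5°): centre at ρ to the left, rotate +42.5° → (-7.8861, -1.2073, 73.0000°)
go_straight(1.06): x += 1.06·cos θ, y += 1.06·sin θ → (-7.5762, -0.1936, 73.0000°)

(-7.5762, -0.1936, 73.0000°)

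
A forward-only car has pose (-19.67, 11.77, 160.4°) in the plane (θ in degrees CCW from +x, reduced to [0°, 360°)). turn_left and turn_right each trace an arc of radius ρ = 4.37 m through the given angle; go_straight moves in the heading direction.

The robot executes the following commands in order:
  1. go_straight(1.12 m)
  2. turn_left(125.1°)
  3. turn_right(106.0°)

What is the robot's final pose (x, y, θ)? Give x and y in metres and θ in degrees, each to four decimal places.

set_pose: (x, y, θ) = (-19.6700, 11.7700, 160.4000°), ρ = 4.37
go_straight(1.12): x += 1.12·cos θ, y += 1.12·sin θ → (-20.7251, 12.1457, 160.4000°)
turn_left(125.1°): centre at ρ to the left, rotate +125.1° → (-26.4021, 6.8611, 285.5000°)
turn_right(106.0°): centre at ρ to the right, rotate −106.0° → (-30.6513, 1.3234, 179.5000°)

(-30.6513, 1.3234, 179.5000°)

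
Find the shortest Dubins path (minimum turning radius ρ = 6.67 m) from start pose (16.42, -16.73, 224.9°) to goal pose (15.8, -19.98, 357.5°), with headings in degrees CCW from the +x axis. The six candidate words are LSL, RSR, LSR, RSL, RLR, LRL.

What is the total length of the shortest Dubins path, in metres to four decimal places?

47.5560 m

Let ψ = atan2(Δy, Δx) = atan2(-3.25, -0.62) = -100.8005° be the start→goal bearing.
Normalize: d = |goal − start| / ρ = 3.308610/6.67 = 0.496043, α = (θ_start − ψ) mod 360° = 325.7005° = 5.684546 rad, β = (θ_goal − ψ) mod 360° = 98.3005° = 1.715667 rad.
Common terms: sin α = -0.563519, cos α = 0.826103, sin β = 0.989525, cos β = -0.144365, cos(α−β) = -0.676876, d² = 0.246059. Work in radians in the unit-radius frame; every candidate has L = ρ·(t + p + q).
LSL: p² = 2 + d² − 2cos(α−β) + 2d(sin α − sin β) = 2.059057; p = √p² = 1.434941; φ = atan2(cos β − cos α, d + sin α − sin β) = -2.398848 rad; t = (φ − α) mod 2π = 4.482976 rad, q = (β − φ) mod 2π = 4.114516 rad → L = 6.67·(4.482976 + 1.434941 + 4.114516) = 6.67·10.032433 = 66.916330 m
RSR: p² = 2 + d² − 2cos(α−β) + 2d(sin β − sin α) = 5.140565; p = √p² = 2.267281; φ = atan2(cos α − cos β, d − sin α + sin β) = 0.442314 rad; t = (α − φ) mod 2π = 5.242232 rad, q = (φ − β) mod 2π = 5.009832 rad → L = 6.67·(5.242232 + 2.267281 + 5.009832) = 6.67·12.519345 = 83.504034 m
LSR: p² = d² − 2 + 2cos(α−β) + 2d(sin α + sin β) = -2.685058 < 0 → infeasible
RSL: p² = d² − 2 + 2cos(α−β) − 2d(sin α + sin β) = -3.530327 < 0 → infeasible
RLR: c = (6 − d² + 2cos(α−β) + 2d(sin α − sin β))/8 = 0.357429; p = 2π − arccos c = 5.077903 rad; φ = atan2(cos α − cos β, d − sin α + sin β) = 0.442314 rad; t = (α − φ + p/2) mod 2π = 1.497999 rad, q = (α − β − t + p) mod 2π = 1.265598 rad → L = 6.67·(1.497999 + 5.077903 + 1.265598) = 6.67·7.841499 = 52.302800 m
LRL: c = (6 − d² + 2cos(α−β) − 2d(sin α − sin β))/8 = 0.742618; p = 2π − arccos c = 5.549360 rad; φ = atan2(cos β − cos α, d + sin α − sin β) = -2.398848 rad; t = (φ − α + p/2) mod 2π = 0.974471 rad, q = (β − α − t + p) mod 2π = 0.606010 rad → L = 6.67·(0.974471 + 5.549360 + 0.606010) = 6.67·7.129841 = 47.556039 m
Shortest: LRL with L = 47.556039 m ≈ 47.5560 m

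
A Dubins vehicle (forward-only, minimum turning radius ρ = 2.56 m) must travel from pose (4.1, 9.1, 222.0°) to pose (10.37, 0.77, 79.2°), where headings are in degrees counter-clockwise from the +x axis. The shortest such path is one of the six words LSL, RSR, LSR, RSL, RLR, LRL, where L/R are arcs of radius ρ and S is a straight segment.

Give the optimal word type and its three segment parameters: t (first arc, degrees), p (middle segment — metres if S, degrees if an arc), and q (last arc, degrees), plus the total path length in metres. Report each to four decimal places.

Let ψ = atan2(Δy, Δx) = atan2(-8.33, 6.27) = -53.0312° be the start→goal bearing.
Normalize: d = |goal − start| / ρ = 10.426016/2.56 = 4.072662, α = (θ_start − ψ) mod 360° = 275.0312° = 4.800200 rad, β = (θ_goal − ψ) mod 360° = 132.2312° = 2.307870 rad.
Common terms: sin α = -0.996147, cos α = 0.087698, sin β = 0.740439, cos β = -0.672124, cos(α−β) = -0.796530, d² = 16.586578. Work in radians in the unit-radius frame; every candidate has L = ρ·(t + p + q).
LSL: p² = 2 + d² − 2cos(α−β) + 2d(sin α − sin β) = 6.034581; p = √p² = 2.456538; φ = atan2(cos β − cos α, d + sin α − sin β) = -0.314463 rad; t = (φ − α) mod 2π = 1.168523 rad, q = (β − φ) mod 2π = 2.622332 rad → L = 2.56·(1.168523 + 2.456538 + 2.622332) = 2.56·6.247394 = 15.993328 m
RSR: p² = 2 + d² − 2cos(α−β) + 2d(sin β − sin α) = 34.324695; p = √p² = 5.858728; φ = atan2(cos α − cos β, d − sin α + sin β) = 0.130057 rad; t = (α − φ) mod 2π = 4.670143 rad, q = (φ − β) mod 2π = 4.105373 rad → L = 2.56·(4.670143 + 5.858728 + 4.105373) = 2.56·14.634244 = 37.463664 m
LSR: p² = d² − 2 + 2cos(α−β) + 2d(sin α + sin β) = 10.910692; p = √p² = 3.303134; φ = atan2(−cos α − cos β, d + sin α + sin β) − atan2(−2, p) = 0.696376 rad; t = (φ − α) mod 2π = 2.179362 rad, q = (φ − β) mod 2π = 4.671692 rad → L = 2.56·(2.179362 + 3.303134 + 4.671692) = 2.56·10.154188 = 25.994721 m
RSL: p² = d² − 2 + 2cos(α−β) − 2d(sin α + sin β) = 15.076345; p = √p² = 3.882827; φ = atan2(cos α + cos β, d − sin α − sin β) − atan2(2, p) = -0.609856 rad; t = (α − φ) mod 2π = 5.410056 rad, q = (β − φ) mod 2π = 2.917726 rad → L = 2.56·(5.410056 + 3.882827 + 2.917726) = 2.56·12.210608 = 31.259157 m
RLR: c = (6 − d² + 2cos(α−β) + 2d(sin α − sin β))/8 = -3.290587, |c| > 1 → infeasible
LRL: c = (6 − d² + 2cos(α−β) − 2d(sin α − sin β))/8 = 0.245677; p = 2π − arccos c = 4.960607 rad; φ = atan2(cos β − cos α, d + sin α − sin β) = -0.314463 rad; t = (φ − α + p/2) mod 2π = 3.648826 rad, q = (β − α − t + p) mod 2π = 5.102636 rad → L = 2.56·(3.648826 + 4.960607 + 5.102636) = 2.56·13.712070 = 35.102899 m
Shortest: LSL with L = 15.993328 m ≈ 15.9933 m
Convert LSL to answer units (arcs ×180/π): t = 1.168523·180/π = 66.9514°, p = ρ·p = 2.56·2.456538 = 6.2887 m, q = 2.622332·180/π = 150.2486°, L = 15.9933 m.

LSL: t = 66.9514°, p = 6.2887 m, q = 150.2486°, L = 15.9933 m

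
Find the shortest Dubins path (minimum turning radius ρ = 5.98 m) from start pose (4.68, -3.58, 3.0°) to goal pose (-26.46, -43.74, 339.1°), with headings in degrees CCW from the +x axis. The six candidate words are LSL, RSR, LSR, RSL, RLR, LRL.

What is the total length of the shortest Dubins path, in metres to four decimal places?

69.1787 m

Let ψ = atan2(Δy, Δx) = atan2(-40.16, -31.14) = -127.7899° be the start→goal bearing.
Normalize: d = |goal − start| / ρ = 50.818552/5.98 = 8.498086, α = (θ_start − ψ) mod 360° = 130.7899° = 2.282715 rad, β = (θ_goal − ψ) mod 360° = 106.8899° = 1.865581 rad.
Common terms: sin α = 0.757110, cos α = -0.653288, sin β = 0.956865, cos β = -0.290534, cos(α−β) = 0.914254, d² = 72.217458. Work in radians in the unit-radius frame; every candidate has L = ρ·(t + p + q).
LSL: p² = 2 + d² − 2cos(α−β) + 2d(sin α − sin β) = 68.993883; p = √p² = 8.306256; φ = atan2(cos β − cos α, d + sin α − sin β) = 0.043686 rad; t = (φ − α) mod 2π = 4.044156 rad, q = (β − φ) mod 2π = 1.821895 rad → L = 5.98·(4.044156 + 8.306256 + 1.821895) = 5.98·14.172307 = 84.750397 m
RSR: p² = 2 + d² − 2cos(α−β) + 2d(sin β − sin α) = 75.784018; p = √p² = 8.705402; φ = atan2(cos α − cos β, d − sin α + sin β) = -0.041682 rad; t = (α − φ) mod 2π = 2.324397 rad, q = (φ − β) mod 2π = 4.375922 rad → L = 5.98·(2.324397 + 8.705402 + 4.375922) = 5.98·15.405721 = 92.126210 m
LSR: p² = d² − 2 + 2cos(α−β) + 2d(sin α + sin β) = 101.176967; p = √p² = 10.058676; φ = atan2(−cos α − cos β, d + sin α + sin β) − atan2(−2, p) = 0.288434 rad; t = (φ − α) mod 2π = 4.288904 rad, q = (φ − β) mod 2π = 4.706038 rad → L = 5.98·(4.288904 + 10.058676 + 4.706038) = 5.98·19.053618 = 113.940637 m
RSL: p² = d² − 2 + 2cos(α−β) − 2d(sin α + sin β) = 42.914965; p = √p² = 6.550951; φ = atan2(cos α + cos β, d − sin α − sin β) − atan2(2, p) = -0.434546 rad; t = (α − φ) mod 2π = 2.717262 rad, q = (β − φ) mod 2π = 2.300128 rad → L = 5.98·(2.717262 + 6.550951 + 2.300128) = 5.98·11.568341 = 69.178678 m
RLR: c = (6 − d² + 2cos(α−β) + 2d(sin α − sin β))/8 = -8.473002, |c| > 1 → infeasible
LRL: c = (6 − d² + 2cos(α−β) − 2d(sin α − sin β))/8 = -7.624235, |c| > 1 → infeasible
Shortest: RSL with L = 69.178678 m ≈ 69.1787 m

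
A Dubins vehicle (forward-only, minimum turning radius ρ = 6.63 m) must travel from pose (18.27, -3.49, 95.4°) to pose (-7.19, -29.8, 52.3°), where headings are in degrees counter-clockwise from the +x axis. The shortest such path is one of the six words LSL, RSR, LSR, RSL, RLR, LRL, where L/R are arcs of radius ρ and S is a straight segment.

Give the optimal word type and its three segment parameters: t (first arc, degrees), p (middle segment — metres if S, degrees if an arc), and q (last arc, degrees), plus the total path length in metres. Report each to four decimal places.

Let ψ = atan2(Δy, Δx) = atan2(-26.31, -25.46) = -134.0594° be the start→goal bearing.
Normalize: d = |goal − start| / ρ = 36.611852/6.63 = 5.522150, α = (θ_start − ψ) mod 360° = 229.4594° = 4.004821 rad, β = (θ_goal − ψ) mod 360° = 186.3594° = 3.252584 rad.
Common terms: sin α = -0.759945, cos α = -0.649987, sin β = -0.110764, cos β = -0.993847, cos(α−β) = 0.730162, d² = 30.494136. Work in radians in the unit-radius frame; every candidate has L = ρ·(t + p + q).
LSL: p² = 2 + d² − 2cos(α−β) + 2d(sin α − sin β) = 23.864061; p = √p² = 4.885086; φ = atan2(cos β − cos α, d + sin α − sin β) = -0.070448 rad; t = (φ − α) mod 2π = 2.207916 rad, q = (β − φ) mod 2π = 3.323032 rad → L = 6.63·(2.207916 + 4.885086 + 3.323032) = 6.63·10.416034 = 69.058305 m
RSR: p² = 2 + d² − 2cos(α−β) + 2d(sin β − sin α) = 38.203562; p = √p² = 6.180903; φ = atan2(cos α − cos β, d − sin α + sin β) = 0.055661 rad; t = (α − φ) mod 2π = 3.949160 rad, q = (φ − β) mod 2π = 3.086262 rad → L = 6.63·(3.949160 + 6.180903 + 3.086262) = 6.63·13.216325 = 87.624236 m
LSR: p² = d² − 2 + 2cos(α−β) + 2d(sin α + sin β) = 20.338089; p = √p² = 4.509777; φ = atan2(−cos α − cos β, d + sin α + sin β) − atan2(−2, p) = 0.757123 rad; t = (φ − α) mod 2π = 3.035487 rad, q = (φ − β) mod 2π = 3.787724 rad → L = 6.63·(3.035487 + 4.509777 + 3.787724) = 6.63·11.332988 = 75.137708 m
RSL: p² = d² − 2 + 2cos(α−β) − 2d(sin α + sin β) = 39.570833; p = √p² = 6.290535; φ = atan2(cos α + cos β, d − sin α − sin β) − atan2(2, p) = -0.559515 rad; t = (α − φ) mod 2π = 4.564336 rad, q = (β − φ) mod 2π = 3.812099 rad → L = 6.63·(4.564336 + 6.290535 + 3.812099) = 6.63·14.666971 = 97.242015 m
RLR: c = (6 − d² + 2cos(α−β) + 2d(sin α − sin β))/8 = -3.775445, |c| > 1 → infeasible
LRL: c = (6 − d² + 2cos(α−β) − 2d(sin α − sin β))/8 = -1.983008, |c| > 1 → infeasible
Shortest: LSL with L = 69.058305 m ≈ 69.0583 m
Convert LSL to answer units (arcs ×180/π): t = 2.207916·180/π = 126.5043°, p = ρ·p = 6.63·4.885086 = 32.3881 m, q = 3.323032·180/π = 190.3957°, L = 69.0583 m.

LSL: t = 126.5043°, p = 32.3881 m, q = 190.3957°, L = 69.0583 m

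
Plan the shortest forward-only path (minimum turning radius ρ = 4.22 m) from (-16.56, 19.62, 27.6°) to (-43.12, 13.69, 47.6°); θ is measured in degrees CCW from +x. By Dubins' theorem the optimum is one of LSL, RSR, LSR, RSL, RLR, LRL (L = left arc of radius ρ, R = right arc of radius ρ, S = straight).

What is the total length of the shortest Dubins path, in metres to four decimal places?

50.9352 m

Let ψ = atan2(Δy, Δx) = atan2(-5.93, -26.56) = -167.4141° be the start→goal bearing.
Normalize: d = |goal − start| / ρ = 27.213939/4.22 = 6.448801, α = (θ_start − ψ) mod 360° = 195.0141° = 3.403638 rad, β = (θ_goal − ψ) mod 360° = 215.0141° = 3.752704 rad.
Common terms: sin α = -0.259057, cos α = -0.965862, sin β = -0.573778, cos β = -0.819011, cos(α−β) = 0.939693, d² = 41.587032. Work in radians in the unit-radius frame; every candidate has L = ρ·(t + p + q).
LSL: p² = 2 + d² − 2cos(α−β) + 2d(sin α − sin β) = 45.766796; p = √p² = 6.765116; φ = atan2(cos β − cos α, d + sin α − sin β) = 0.021709 rad; t = (φ − α) mod 2π = 2.901256 rad, q = (β − φ) mod 2π = 3.730995 rad → L = 4.22·(2.901256 + 6.765116 + 3.730995) = 4.22·13.397367 = 56.536890 m
RSR: p² = 2 + d² − 2cos(α−β) + 2d(sin β − sin α) = 37.648497; p = √p² = 6.135837; φ = atan2(cos α − cos β, d − sin α + sin β) = -0.023936 rad; t = (α − φ) mod 2π = 3.427574 rad, q = (φ − β) mod 2π = 2.506546 rad → L = 4.22·(3.427574 + 6.135837 + 2.506546) = 4.22·12.069957 = 50.935217 m
LSR: p² = d² − 2 + 2cos(α−β) + 2d(sin α + sin β) = 30.724846; p = √p² = 5.543000; φ = atan2(−cos α − cos β, d + sin α + sin β) − atan2(−2, p) = 0.654003 rad; t = (φ − α) mod 2π = 3.533550 rad, q = (φ − β) mod 2π = 3.184484 rad → L = 4.22·(3.533550 + 5.543000 + 3.184484) = 4.22·12.261033 = 51.741560 m
RSL: p² = d² − 2 + 2cos(α−β) − 2d(sin α + sin β) = 52.207989; p = √p² = 7.225510; φ = atan2(cos α + cos β, d − sin α − sin β) − atan2(2, p) = -0.510416 rad; t = (α − φ) mod 2π = 3.914055 rad, q = (β − φ) mod 2π = 4.263120 rad → L = 4.22·(3.914055 + 7.225510 + 4.263120) = 4.22·15.402685 = 64.999329 m
RLR: c = (6 − d² + 2cos(α−β) + 2d(sin α − sin β))/8 = -3.706062, |c| > 1 → infeasible
LRL: c = (6 − d² + 2cos(α−β) − 2d(sin α − sin β))/8 = -4.720850, |c| > 1 → infeasible
Shortest: RSR with L = 50.935217 m ≈ 50.9352 m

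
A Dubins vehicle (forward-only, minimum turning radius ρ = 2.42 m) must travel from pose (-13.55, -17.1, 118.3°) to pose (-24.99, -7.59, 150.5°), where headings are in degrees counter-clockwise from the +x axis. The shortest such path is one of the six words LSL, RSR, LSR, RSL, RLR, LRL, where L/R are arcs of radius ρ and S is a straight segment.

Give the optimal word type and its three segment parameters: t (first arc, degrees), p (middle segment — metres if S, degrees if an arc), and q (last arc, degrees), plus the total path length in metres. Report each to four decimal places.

Let ψ = atan2(Δy, Δx) = atan2(9.51, -11.44) = 140.2635° be the start→goal bearing.
Normalize: d = |goal − start| / ρ = 14.876616/2.42 = 6.147362, α = (θ_start − ψ) mod 360° = 338.0365° = 5.899851 rad, β = (θ_goal − ψ) mod 360° = 10.2365° = 0.178661 rad.
Common terms: sin α = -0.374015, cos α = 0.927423, sin β = 0.177712, cos β = 0.984082, cos(α−β) = 0.846193, d² = 37.790059. Work in radians in the unit-radius frame; every candidate has L = ρ·(t + p + q).
LSL: p² = 2 + d² − 2cos(α−β) + 2d(sin α − sin β) = 31.314334; p = √p² = 5.595921; φ = atan2(cos β − cos α, d + sin α − sin β) = 0.010125 rad; t = (φ − α) mod 2π = 0.393460 rad, q = (β − φ) mod 2π = 0.168536 rad → L = 2.42·(0.393460 + 5.595921 + 0.168536) = 2.42·6.157917 = 14.902160 m
RSR: p² = 2 + d² − 2cos(α−β) + 2d(sin β − sin α) = 44.881011; p = √p² = 6.699329; φ = atan2(cos α − cos β, d − sin α + sin β) = -0.008458 rad; t = (α − φ) mod 2π = 5.908308 rad, q = (φ − β) mod 2π = 6.096066 rad → L = 2.42·(5.908308 + 6.699329 + 6.096066) = 2.42·18.703704 = 45.262963 m
LSR: p² = d² − 2 + 2cos(α−β) + 2d(sin α + sin β) = 35.068953; p = √p² = 5.921905; φ = atan2(−cos α − cos β, d + sin α + sin β) − atan2(−2, p) = 0.014907 rad; t = (φ − α) mod 2π = 0.398241 rad, q = (φ − β) mod 2π = 6.119431 rad → L = 2.42·(0.398241 + 5.921905 + 6.119431) = 2.42·12.439577 = 30.103776 m
RSL: p² = d² − 2 + 2cos(α−β) − 2d(sin α + sin β) = 39.895937; p = √p² = 6.316323; φ = atan2(cos α + cos β, d − sin α − sin β) − atan2(2, p) = -0.013980 rad; t = (α − φ) mod 2π = 5.913831 rad, q = (β − φ) mod 2π = 0.192641 rad → L = 2.42·(5.913831 + 6.316323 + 0.192641) = 2.42·12.422795 = 30.063164 m
RLR: c = (6 − d² + 2cos(α−β) + 2d(sin α − sin β))/8 = -4.610126, |c| > 1 → infeasible
LRL: c = (6 − d² + 2cos(α−β) − 2d(sin α − sin β))/8 = -2.914292, |c| > 1 → infeasible
Shortest: LSL with L = 14.902160 m ≈ 14.9022 m
Convert LSL to answer units (arcs ×180/π): t = 0.393460·180/π = 22.5436°, p = ρ·p = 2.42·5.595921 = 13.5421 m, q = 0.168536·180/π = 9.6564°, L = 14.9022 m.

LSL: t = 22.5436°, p = 13.5421 m, q = 9.6564°, L = 14.9022 m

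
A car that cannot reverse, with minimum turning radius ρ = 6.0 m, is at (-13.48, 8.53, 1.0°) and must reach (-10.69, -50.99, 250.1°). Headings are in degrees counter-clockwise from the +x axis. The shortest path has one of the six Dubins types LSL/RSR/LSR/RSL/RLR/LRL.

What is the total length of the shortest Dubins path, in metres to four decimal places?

Let ψ = atan2(Δy, Δx) = atan2(-59.52, 2.79) = -87.3162° be the start→goal bearing.
Normalize: d = |goal − start| / ρ = 59.585355/6.0 = 9.930892, α = (θ_start − ψ) mod 360° = 88.3162° = 1.541409 rad, β = (θ_goal − ψ) mod 360° = 337.4162° = 5.889024 rad.
Common terms: sin α = 0.999568, cos α = 0.029383, sin β = -0.384034, cos β = 0.923319, cos(α−β) = -0.356738, d² = 98.622625. Work in radians in the unit-radius frame; every candidate has L = ρ·(t + p + q).
LSL: p² = 2 + d² − 2cos(α−β) + 2d(sin α − sin β) = 128.816908; p = √p² = 11.349754; φ = atan2(cos β − cos α, d + sin α − sin β) = 0.078844 rad; t = (φ − α) mod 2π = 4.820621 rad, q = (β − φ) mod 2π = 5.810180 rad → L = 6.0·(4.820621 + 11.349754 + 5.810180) = 6.0·21.980554 = 131.883325 m
RSR: p² = 2 + d² − 2cos(α−β) + 2d(sin β − sin α) = 73.855294; p = √p² = 8.593910; φ = atan2(cos α − cos β, d − sin α + sin β) = -0.104208 rad; t = (α − φ) mod 2π = 1.645617 rad, q = (φ − β) mod 2π = 0.289953 rad → L = 6.0·(1.645617 + 8.593910 + 0.289953) = 6.0·10.529480 = 63.176882 m
LSR: p² = d² − 2 + 2cos(α−β) + 2d(sin α + sin β) = 108.134760; p = √p² = 10.398786; φ = atan2(−cos α − cos β, d + sin α + sin β) − atan2(−2, p) = 0.099920 rad; t = (φ − α) mod 2π = 4.841697 rad, q = (φ − β) mod 2π = 0.494082 rad → L = 6.0·(4.841697 + 10.398786 + 0.494082) = 6.0·15.734565 = 94.407389 m
RSL: p² = d² − 2 + 2cos(α−β) − 2d(sin α + sin β) = 83.683538; p = √p² = 9.147871; φ = atan2(cos α + cos β, d − sin α − sin β) − atan2(2, p) = -0.113325 rad; t = (α − φ) mod 2π = 1.654734 rad, q = (β − φ) mod 2π = 6.002350 rad → L = 6.0·(1.654734 + 9.147871 + 6.002350) = 6.0·16.804955 = 100.829727 m
RLR: c = (6 − d² + 2cos(α−β) + 2d(sin α − sin β))/8 = -8.231912, |c| > 1 → infeasible
LRL: c = (6 − d² + 2cos(α−β) − 2d(sin α − sin β))/8 = -15.102114, |c| > 1 → infeasible
Shortest: RSR with L = 63.176882 m ≈ 63.1769 m

63.1769 m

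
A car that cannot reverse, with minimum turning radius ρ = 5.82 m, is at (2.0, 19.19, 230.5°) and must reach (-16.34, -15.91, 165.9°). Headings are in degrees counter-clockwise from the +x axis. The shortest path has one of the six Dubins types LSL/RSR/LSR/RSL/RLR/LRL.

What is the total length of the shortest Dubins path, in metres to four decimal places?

42.0491 m

Let ψ = atan2(Δy, Δx) = atan2(-35.10, -18.34) = -117.5874° be the start→goal bearing.
Normalize: d = |goal − start| / ρ = 39.602596/5.82 = 6.804570, α = (θ_start − ψ) mod 360° = 348.0874° = 6.075271 rad, β = (θ_goal − ψ) mod 360° = 283.4874° = 4.947788 rad.
Common terms: sin α = -0.206420, cos α = 0.978464, sin β = -0.972421, cos β = 0.233231, cos(α−β) = 0.428935, d² = 46.302169. Work in radians in the unit-radius frame; every candidate has L = ρ·(t + p + q).
LSL: p² = 2 + d² − 2cos(α−β) + 2d(sin α − sin β) = 57.868923; p = √p² = 7.607163; φ = atan2(cos β − cos α, d + sin α − sin β) = -0.098122 rad; t = (φ − α) mod 2π = 0.109792 rad, q = (β − φ) mod 2π = 5.045910 rad → L = 5.82·(0.109792 + 7.607163 + 5.045910) = 5.82·12.762865 = 74.279876 m
RSR: p² = 2 + d² − 2cos(α−β) + 2d(sin β − sin α) = 37.019675; p = √p² = 6.084380; φ = atan2(cos α − cos β, d − sin α + sin β) = 0.122791 rad; t = (α − φ) mod 2π = 5.952480 rad, q = (φ − β) mod 2π = 1.458188 rad → L = 5.82·(5.952480 + 6.084380 + 1.458188) = 5.82·13.495048 = 78.541177 m
LSR: p² = d² − 2 + 2cos(α−β) + 2d(sin α + sin β) = 29.117030; p = √p² = 5.396020; φ = atan2(−cos α − cos β, d + sin α + sin β) − atan2(−2, p) = 0.142802 rad; t = (φ − α) mod 2π = 0.350717 rad, q = (φ − β) mod 2π = 1.478199 rad → L = 5.82·(0.350717 + 5.396020 + 1.478199) = 5.82·7.224936 = 42.049125 m
RSL: p² = d² − 2 + 2cos(α−β) − 2d(sin α + sin β) = 61.203049; p = √p² = 7.823238; φ = atan2(cos α + cos β, d − sin α − sin β) − atan2(2, p) = -0.099661 rad; t = (α − φ) mod 2π = 6.174932 rad, q = (β − φ) mod 2π = 5.047449 rad → L = 5.82·(6.174932 + 7.823238 + 5.047449) = 5.82·19.045619 = 110.845502 m
RLR: c = (6 − d² + 2cos(α−β) + 2d(sin α − sin β))/8 = -3.627459, |c| > 1 → infeasible
LRL: c = (6 − d² + 2cos(α−β) − 2d(sin α − sin β))/8 = -6.233615, |c| > 1 → infeasible
Shortest: LSR with L = 42.049125 m ≈ 42.0491 m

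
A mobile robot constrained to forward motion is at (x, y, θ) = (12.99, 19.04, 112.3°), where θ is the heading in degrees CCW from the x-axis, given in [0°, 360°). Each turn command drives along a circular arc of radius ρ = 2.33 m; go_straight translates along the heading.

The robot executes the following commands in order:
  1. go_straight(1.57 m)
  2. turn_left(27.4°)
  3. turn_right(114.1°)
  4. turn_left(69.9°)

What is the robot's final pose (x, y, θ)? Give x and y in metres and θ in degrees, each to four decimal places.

(13.5583, 27.5883, 95.5000°)

set_pose: (x, y, θ) = (12.9900, 19.0400, 112.3000°), ρ = 2.33
go_straight(1.57): x += 1.57·cos θ, y += 1.57·sin θ → (12.3943, 20.4926, 112.3000°)
turn_left(27.4°): centre at ρ to the left, rotate +27.4° → (11.7455, 21.3855, 139.7000°)
turn_right(114.1°): centre at ρ to the right, rotate −114.1° → (12.2458, 25.2638, 25.6000°)
turn_left(69.9°): centre at ρ to the left, rotate +69.9° → (13.5583, 27.5883, 95.5000°)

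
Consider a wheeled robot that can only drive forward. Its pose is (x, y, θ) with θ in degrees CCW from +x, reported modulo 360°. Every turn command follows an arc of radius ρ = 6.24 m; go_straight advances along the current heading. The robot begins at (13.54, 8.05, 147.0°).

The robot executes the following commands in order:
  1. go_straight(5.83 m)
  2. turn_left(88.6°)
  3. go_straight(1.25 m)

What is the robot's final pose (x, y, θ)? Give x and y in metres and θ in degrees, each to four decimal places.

set_pose: (x, y, θ) = (13.5400, 8.0500, 147.0000°), ρ = 6.24
go_straight(5.83): x += 5.83·cos θ, y += 5.83·sin θ → (8.6506, 11.2252, 147.0000°)
turn_left(88.6°): centre at ρ to the left, rotate +88.6° → (0.1033, 9.5173, 235.6000°)
go_straight(1.25): x += 1.25·cos θ, y += 1.25·sin θ → (-0.6029, 8.4859, 235.6000°)

(-0.6029, 8.4859, 235.6000°)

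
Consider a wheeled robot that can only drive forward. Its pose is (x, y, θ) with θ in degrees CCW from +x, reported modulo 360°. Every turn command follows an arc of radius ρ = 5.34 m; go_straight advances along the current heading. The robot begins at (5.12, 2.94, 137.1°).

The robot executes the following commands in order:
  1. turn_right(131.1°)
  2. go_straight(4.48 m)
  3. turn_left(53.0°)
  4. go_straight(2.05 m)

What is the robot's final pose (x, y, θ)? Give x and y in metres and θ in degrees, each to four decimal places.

set_pose: (x, y, θ) = (5.1200, 2.9400, 137.1000°), ρ = 5.34
turn_right(131.1°): centre at ρ to the right, rotate −131.1° → (8.1969, 12.1625, 6.0000°)
go_straight(4.48): x += 4.48·cos θ, y += 4.48·sin θ → (12.6523, 12.6308, 6.0000°)
turn_left(53.0°): centre at ρ to the left, rotate +53.0° → (16.6714, 15.1913, 59.0000°)
go_straight(2.05): x += 2.05·cos θ, y += 2.05·sin θ → (17.7272, 16.9485, 59.0000°)

(17.7272, 16.9485, 59.0000°)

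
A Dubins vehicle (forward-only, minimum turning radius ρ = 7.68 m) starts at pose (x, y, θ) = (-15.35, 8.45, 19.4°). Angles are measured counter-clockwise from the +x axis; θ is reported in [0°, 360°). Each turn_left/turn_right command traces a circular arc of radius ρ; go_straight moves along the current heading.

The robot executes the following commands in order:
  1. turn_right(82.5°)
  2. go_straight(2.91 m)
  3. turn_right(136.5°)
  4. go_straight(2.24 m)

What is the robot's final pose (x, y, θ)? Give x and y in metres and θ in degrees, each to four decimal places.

(-16.1689, -7.8727, 160.4000°)

set_pose: (x, y, θ) = (-15.3500, 8.4500, 19.4000°), ρ = 7.68
turn_right(82.5°): centre at ρ to the right, rotate −82.5° → (-5.9500, 4.6807, -63.1000° ≡ 296.9000°)
go_straight(2.91): x += 2.91·cos θ, y += 2.91·sin θ → (-4.6334, 2.0856, 296.9000°)
turn_right(136.5°): centre at ρ to the right, rotate −136.5° → (-14.0587, -8.6241, 160.4000°)
go_straight(2.24): x += 2.24·cos θ, y += 2.24·sin θ → (-16.1689, -7.8727, 160.4000°)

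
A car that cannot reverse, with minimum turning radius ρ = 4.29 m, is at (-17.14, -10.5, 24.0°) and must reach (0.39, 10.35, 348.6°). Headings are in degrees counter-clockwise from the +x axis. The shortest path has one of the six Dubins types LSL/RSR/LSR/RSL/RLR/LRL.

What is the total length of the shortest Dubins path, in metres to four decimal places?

28.3009 m

Let ψ = atan2(Δy, Δx) = atan2(20.85, 17.53) = 49.9440° be the start→goal bearing.
Normalize: d = |goal − start| / ρ = 27.240106/4.29 = 6.349675, α = (θ_start − ψ) mod 360° = 334.0560° = 5.830378 rad, β = (θ_goal − ψ) mod 360° = 298.6560° = 5.212531 rad.
Common terms: sin α = -0.437492, cos α = 0.899222, sin β = -0.877514, cos β = 0.479550, cos(α−β) = 0.815128, d² = 40.318375. Work in radians in the unit-radius frame; every candidate has L = ρ·(t + p + q).
LSL: p² = 2 + d² − 2cos(α−β) + 2d(sin α − sin β) = 46.276118; p = √p² = 6.802655; φ = atan2(cos β − cos α, d + sin α − sin β) = -0.061732 rad; t = (φ − α) mod 2π = 0.391076 rad, q = (β − φ) mod 2π = 5.274263 rad → L = 4.29·(0.391076 + 6.802655 + 5.274263) = 4.29·12.467994 = 53.487694 m
RSR: p² = 2 + d² − 2cos(α−β) + 2d(sin β − sin α) = 35.100120; p = √p² = 5.924535; φ = atan2(cos α − cos β, d − sin α + sin β) = 0.070896 rad; t = (α − φ) mod 2π = 5.759482 rad, q = (φ − β) mod 2π = 1.141550 rad → L = 4.29·(5.759482 + 5.924535 + 1.141550) = 4.29·12.825567 = 55.021684 m
LSR: p² = d² − 2 + 2cos(α−β) + 2d(sin α + sin β) = 23.248902; p = √p² = 4.821712; φ = atan2(−cos α − cos β, d + sin α + sin β) − atan2(−2, p) = 0.125889 rad; t = (φ − α) mod 2π = 0.578697 rad, q = (φ − β) mod 2π = 1.196544 rad → L = 4.29·(0.578697 + 4.821712 + 1.196544) = 4.29·6.596952 = 28.300926 m
RSL: p² = d² − 2 + 2cos(α−β) − 2d(sin α + sin β) = 56.648358; p = √p² = 7.526510; φ = atan2(cos α + cos β, d − sin α − sin β) − atan2(2, p) = -0.081742 rad; t = (α − φ) mod 2π = 5.912120 rad, q = (β − φ) mod 2π = 5.294273 rad → L = 4.29·(5.912120 + 7.526510 + 5.294273) = 4.29·18.732904 = 80.364156 m
RLR: c = (6 − d² + 2cos(α−β) + 2d(sin α − sin β))/8 = -3.387515, |c| > 1 → infeasible
LRL: c = (6 − d² + 2cos(α−β) − 2d(sin α − sin β))/8 = -4.784515, |c| > 1 → infeasible
Shortest: LSR with L = 28.300926 m ≈ 28.3009 m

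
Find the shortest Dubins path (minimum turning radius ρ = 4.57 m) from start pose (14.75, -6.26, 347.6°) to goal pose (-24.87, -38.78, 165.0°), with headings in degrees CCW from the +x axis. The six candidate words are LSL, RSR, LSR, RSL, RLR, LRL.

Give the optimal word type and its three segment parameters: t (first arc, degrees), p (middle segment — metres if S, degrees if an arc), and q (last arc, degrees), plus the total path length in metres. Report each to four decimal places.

Let ψ = atan2(Δy, Δx) = atan2(-32.52, -39.62) = -140.6209° be the start→goal bearing.
Normalize: d = |goal − start| / ρ = 51.257144/4.57 = 11.216005, α = (θ_start − ψ) mod 360° = 128.2209° = 2.237877 rad, β = (θ_goal − ψ) mod 360° = 305.6209° = 5.334092 rad.
Common terms: sin α = 0.785631, cos α = -0.618695, sin β = -0.812888, cos β = 0.582420, cos(α−β) = -0.998971, d² = 125.798773. Work in radians in the unit-radius frame; every candidate has L = ρ·(t + p + q).
LSL: p² = 2 + d² − 2cos(α−β) + 2d(sin α − sin β) = 165.654708; p = √p² = 12.870692; φ = atan2(cos β − cos α, d + sin α − sin β) = 0.093458 rad; t = (φ − α) mod 2π = 4.138766 rad, q = (β − φ) mod 2π = 5.240634 rad → L = 4.57·(4.138766 + 12.870692 + 5.240634) = 4.57·22.250091 = 101.682917 m
RSR: p² = 2 + d² − 2cos(α−β) + 2d(sin β − sin α) = 93.938721; p = √p² = 9.692199; φ = atan2(cos α − cos β, d − sin α + sin β) = -0.124245 rad; t = (α − φ) mod 2π = 2.362123 rad, q = (φ − β) mod 2π = 0.824848 rad → L = 4.57·(2.362123 + 9.692199 + 0.824848) = 4.57·12.879170 = 58.857808 m
LSR: p² = d² − 2 + 2cos(α−β) + 2d(sin α + sin β) = 121.189400; p = √p² = 11.008606; φ = atan2(−cos α − cos β, d + sin α + sin β) − atan2(−2, p) = 0.182958 rad; t = (φ − α) mod 2π = 4.228266 rad, q = (φ − β) mod 2π = 1.132052 rad → L = 4.57·(4.228266 + 11.008606 + 1.132052) = 4.57·16.368923 = 74.805980 m
RSL: p² = d² − 2 + 2cos(α−β) − 2d(sin α + sin β) = 122.412264; p = √p² = 11.064008; φ = atan2(cos α + cos β, d − sin α − sin β) − atan2(2, p) = -0.182062 rad; t = (α − φ) mod 2π = 2.419939 rad, q = (β − φ) mod 2π = 5.516153 rad → L = 4.57·(2.419939 + 11.064008 + 5.516153) = 4.57·19.000100 = 86.830455 m
RLR: c = (6 − d² + 2cos(α−β) + 2d(sin α − sin β))/8 = -10.742340, |c| > 1 → infeasible
LRL: c = (6 − d² + 2cos(α−β) − 2d(sin α − sin β))/8 = -19.706838, |c| > 1 → infeasible
Shortest: RSR with L = 58.857808 m ≈ 58.8578 m
Convert RSR to answer units (arcs ×180/π): t = 2.362123·180/π = 135.3397°, p = ρ·p = 4.57·9.692199 = 44.2933 m, q = 0.824848·180/π = 47.2603°, L = 58.8578 m.

RSR: t = 135.3397°, p = 44.2933 m, q = 47.2603°, L = 58.8578 m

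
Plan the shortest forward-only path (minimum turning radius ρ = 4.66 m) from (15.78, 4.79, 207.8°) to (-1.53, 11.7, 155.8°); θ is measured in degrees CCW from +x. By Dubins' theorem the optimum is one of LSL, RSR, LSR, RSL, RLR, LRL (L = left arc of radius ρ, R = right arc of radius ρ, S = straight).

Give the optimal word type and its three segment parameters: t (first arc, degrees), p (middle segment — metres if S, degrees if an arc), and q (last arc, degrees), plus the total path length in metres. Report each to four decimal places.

RSL: t = 55.9020°, p = 14.3483 m, q = 3.9020°, L = 19.2123 m

Let ψ = atan2(Δy, Δx) = atan2(6.91, -17.31) = 158.2385° be the start→goal bearing.
Normalize: d = |goal − start| / ρ = 18.638246/4.66 = 3.999624, α = (θ_start − ψ) mod 360° = 49.5615° = 0.865010 rad, β = (θ_goal − ψ) mod 360° = 357.5615° = 6.240625 rad.
Common terms: sin α = 0.761102, cos α = 0.648632, sin β = -0.042548, cos β = 0.999094, cos(α−β) = 0.615661, d² = 15.996988. Work in radians in the unit-radius frame; every candidate has L = ρ·(t + p + q).
LSL: p² = 2 + d² − 2cos(α−β) + 2d(sin α − sin β) = 23.194260; p = √p² = 4.816042; φ = atan2(cos β − cos α, d + sin α − sin β) = 0.072834 rad; t = (φ − α) mod 2π = 5.491009 rad, q = (β − φ) mod 2π = 6.167790 rad → L = 4.66·(5.491009 + 4.816042 + 6.167790) = 4.66·16.474841 = 76.772761 m
RSR: p² = 2 + d² − 2cos(α−β) + 2d(sin β − sin α) = 10.337071; p = √p² = 3.215132; φ = atan2(cos α − cos β, d − sin α + sin β) = -0.109221 rad; t = (α − φ) mod 2π = 0.974232 rad, q = (φ − β) mod 2π = 6.216525 rad → L = 4.66·(0.974232 + 3.215132 + 6.216525) = 4.66·10.405888 = 48.491438 m
LSR: p² = d² − 2 + 2cos(α−β) + 2d(sin α + sin β) = 20.976204; p = √p² = 4.579979; φ = atan2(−cos α − cos β, d + sin α + sin β) − atan2(−2, p) = 0.075737 rad; t = (φ − α) mod 2π = 5.493911 rad, q = (φ − β) mod 2π = 0.118297 rad → L = 4.66·(5.493911 + 4.579979 + 0.118297) = 4.66·10.192187 = 47.495592 m
RSL: p² = d² − 2 + 2cos(α−β) − 2d(sin α + sin β) = 9.480419; p = √p² = 3.079029; φ = atan2(cos α + cos β, d − sin α − sin β) − atan2(2, p) = -0.110663 rad; t = (α − φ) mod 2π = 0.975674 rad, q = (β − φ) mod 2π = 0.068102 rad → L = 4.66·(0.975674 + 3.079029 + 0.068102) = 4.66·4.122805 = 19.212270 m
RLR: c = (6 − d² + 2cos(α−β) + 2d(sin α − sin β))/8 = -0.292134; p = 2π − arccos c = 4.415932 rad; φ = atan2(cos α − cos β, d − sin α + sin β) = -0.109221 rad; t = (α − φ + p/2) mod 2π = 3.182197 rad, q = (α − β − t + p) mod 2π = 2.141306 rad → L = 4.66·(3.182197 + 4.415932 + 2.141306) = 4.66·9.739435 = 45.385765 m
LRL: c = (6 − d² + 2cos(α−β) − 2d(sin α − sin β))/8 = -1.899282, |c| > 1 → infeasible
Shortest: RSL with L = 19.212270 m ≈ 19.2123 m
Convert RSL to answer units (arcs ×180/π): t = 0.975674·180/π = 55.9020°, p = ρ·p = 4.66·3.079029 = 14.3483 m, q = 0.068102·180/π = 3.9020°, L = 19.2123 m.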